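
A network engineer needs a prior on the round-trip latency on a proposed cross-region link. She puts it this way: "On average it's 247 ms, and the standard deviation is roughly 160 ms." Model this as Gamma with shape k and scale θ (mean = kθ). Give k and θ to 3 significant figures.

k ≈ 2.38, θ ≈ 104

For Gamma(k, scale θ): mean = kθ, variance = kθ², so CV = 1/√k.
CV = SD/mean = 160/247 = 0.6478, hence k = 1/CV² = 2.38.
Then θ = mean/k = 247/2.38 = 104.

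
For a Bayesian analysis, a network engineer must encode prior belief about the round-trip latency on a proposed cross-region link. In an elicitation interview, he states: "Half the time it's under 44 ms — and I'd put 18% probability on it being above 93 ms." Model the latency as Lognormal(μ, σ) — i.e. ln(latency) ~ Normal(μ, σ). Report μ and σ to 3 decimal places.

If T ~ Lognormal(μ,σ) then ln T ~ Normal(μ,σ), so the p-quantile of ln T is μ + z_p·σ.
ln(44) = 3.784 and ln(93) = 4.533; z_{0.5} = 0, z_{0.82} = 0.9154.
σ = (4.533 − 3.784)/(0.9154 − (0)) = 0.818.
μ = 3.784 − (0)·0.818 = 3.784.

μ ≈ 3.784, σ ≈ 0.818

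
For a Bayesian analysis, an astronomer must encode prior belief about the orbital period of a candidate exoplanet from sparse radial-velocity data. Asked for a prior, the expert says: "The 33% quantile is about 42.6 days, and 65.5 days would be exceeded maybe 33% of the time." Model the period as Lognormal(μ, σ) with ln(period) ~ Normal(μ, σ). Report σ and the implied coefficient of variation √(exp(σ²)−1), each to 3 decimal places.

σ ≈ 0.489, CV ≈ 0.520

If T ~ Lognormal(μ,σ) then ln T ~ Normal(μ,σ), so the p-quantile of ln T is μ + z_p·σ.
ln(42.6) = 3.752 and ln(65.5) = 4.182; z_{0.33} = -0.4399, z_{0.67} = 0.4399.
σ = (4.182 − 3.752)/(0.4399 − (-0.4399)) = 0.489.
μ = 3.752 − (-0.4399)·0.489 = 3.967.
CV = √(exp(σ²)−1) = √(exp(0.2391)−1) = 0.520.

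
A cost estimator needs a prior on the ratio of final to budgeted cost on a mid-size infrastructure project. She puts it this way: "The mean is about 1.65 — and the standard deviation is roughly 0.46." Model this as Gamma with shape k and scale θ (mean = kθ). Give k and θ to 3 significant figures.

k ≈ 12.9, θ ≈ 0.128

For Gamma(k, scale θ): mean = kθ, variance = kθ², so CV = 1/√k.
CV = SD/mean = 0.46/1.65 = 0.2788, hence k = 1/CV² = 12.9.
Then θ = mean/k = 1.65/12.9 = 0.128.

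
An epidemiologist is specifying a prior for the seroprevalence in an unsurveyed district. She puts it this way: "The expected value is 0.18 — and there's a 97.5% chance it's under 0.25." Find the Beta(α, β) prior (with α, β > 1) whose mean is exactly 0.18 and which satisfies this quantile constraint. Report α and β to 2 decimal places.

With mean 0.18 fixed, write α = 0.18s, β = 0.82s where s = α+β.
Need P(θ < 0.25) = 0.975 under Beta(0.18s, 0.82s). Normal approximation: (q−m)/√(m(1−m)/s) ≈ z_{0.975} = 1.96, so s ≈ 0.18·0.82·(1.96)²/(0.25−0.18)² = 115.7.
At s = 115.7: P(θ<0.25) ≈ 0.968. Adjusting to match 0.975 gives s ≈ 130.77.
So α = 0.18·130.77 ≈ 23.54, β = 0.82·130.77 ≈ 107.23.

α ≈ 23.54, β ≈ 107.23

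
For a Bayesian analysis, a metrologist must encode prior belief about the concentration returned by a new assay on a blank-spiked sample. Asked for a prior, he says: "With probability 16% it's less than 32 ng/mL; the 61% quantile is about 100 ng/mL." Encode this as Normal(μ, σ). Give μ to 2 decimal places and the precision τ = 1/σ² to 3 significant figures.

μ = 85.09, τ = 0.000351

For Normal(μ,σ), the p-quantile is μ + z_p·σ. Here z_{0.16} = -0.9945, z_{0.61} = 0.2793.
So 32 = μ − 0.9945σ and 100 = μ + 0.2793σ.
Subtracting: σ = (100 − 32)/(0.2793 − (-0.9945)) = 53.38.
Then μ = 32 − (-0.9945)·53.38 = 85.09.
Precision τ = 1/σ² = 1/53.38² = 0.000351.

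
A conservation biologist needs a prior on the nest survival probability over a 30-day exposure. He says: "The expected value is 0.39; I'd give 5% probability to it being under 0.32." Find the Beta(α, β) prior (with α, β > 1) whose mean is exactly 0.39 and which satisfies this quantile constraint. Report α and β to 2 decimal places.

α ≈ 49.46, β ≈ 77.35

With mean 0.39 fixed, write α = 0.39s, β = 0.61s where s = α+β.
Need P(θ < 0.32) = 0.05 under Beta(0.39s, 0.61s). Normal approximation: (q−m)/√(m(1−m)/s) ≈ z_{0.05} = -1.64, so s ≈ 0.39·0.61·(-1.64)²/(0.32−0.39)² = 131.4.
At s = 131.4: P(θ<0.32) ≈ 0.047. Adjusting to match 0.05 gives s ≈ 126.81.
So α = 0.39·126.81 ≈ 49.46, β = 0.61·126.81 ≈ 77.35.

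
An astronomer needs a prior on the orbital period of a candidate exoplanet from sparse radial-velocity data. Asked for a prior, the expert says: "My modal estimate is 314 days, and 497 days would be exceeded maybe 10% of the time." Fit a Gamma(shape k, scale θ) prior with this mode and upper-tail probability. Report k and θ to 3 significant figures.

Gamma(k,θ) with k>1 has mode (k−1)θ, so θ = 314/(k−1).
Need P(X < 497) = 0.9 with θ tied to k this way. Start at k = 2, θ = 314: P(X<497) ≈ 0.469.
Too low — raise k to concentrate. Iterating converges to k ≈ 9.9.
Then θ = 314/(9.9−1) ≈ 35.3.

k ≈ 9.9, θ ≈ 35.3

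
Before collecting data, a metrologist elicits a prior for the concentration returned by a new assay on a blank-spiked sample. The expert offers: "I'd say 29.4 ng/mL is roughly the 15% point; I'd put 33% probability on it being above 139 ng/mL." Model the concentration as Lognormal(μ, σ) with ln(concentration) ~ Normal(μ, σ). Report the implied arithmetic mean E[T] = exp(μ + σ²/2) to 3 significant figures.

If T ~ Lognormal(μ,σ) then ln T ~ Normal(μ,σ), so the p-quantile of ln T is μ + z_p·σ.
ln(29.4) = 3.381 and ln(139) = 4.934; z_{0.15} = -1.036, z_{0.67} = 0.4399.
σ = (4.934 − 3.381)/(0.4399 − (-1.036)) = 1.052.
μ = 3.381 − (-1.036)·1.052 = 4.472.
E[T] = exp(μ + σ²/2) = exp(4.472 + 0.5536) = 152 ng/mL.

E[T] ≈ 152 ng/mL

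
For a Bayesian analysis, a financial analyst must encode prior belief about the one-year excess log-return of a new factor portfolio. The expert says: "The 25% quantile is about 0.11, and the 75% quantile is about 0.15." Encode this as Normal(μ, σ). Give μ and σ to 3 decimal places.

μ = 0.130, σ = 0.030

The p-quantile of Normal(μ,σ) is μ + z_p·σ, with z_{0.25} = -0.6745 and z_{0.75} = 0.6745.
Eliminate σ: μ = (z₂·x₁ − z₁·x₂)/(z₂ − z₁) = (0.6745·0.11 − (-0.6745)·0.15)/1.349 = 0.130.
Then σ = (x₂ − x₁)/(z₂ − z₁) = (0.15 − 0.11)/1.349 = 0.030.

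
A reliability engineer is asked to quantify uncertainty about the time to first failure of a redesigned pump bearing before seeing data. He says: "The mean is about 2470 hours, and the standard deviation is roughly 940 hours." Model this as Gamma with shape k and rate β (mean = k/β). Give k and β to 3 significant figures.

k ≈ 6.9, β ≈ 0.0028

For Gamma(k, rate β): mean = k/β, variance = k/β², so CV = 1/√k.
CV = SD/mean = 940/2470 = 0.3806, hence k = 1/CV² = 6.9.
Then β = k/mean = 6.9/2470 = 0.0028.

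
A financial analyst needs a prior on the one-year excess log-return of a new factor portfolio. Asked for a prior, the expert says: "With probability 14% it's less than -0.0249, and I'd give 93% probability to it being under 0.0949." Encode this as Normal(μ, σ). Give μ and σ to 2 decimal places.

μ = 0.03, σ = 0.05

The p-quantile of Normal(μ,σ) is μ + z_p·σ, with z_{0.14} = -1.08 and z_{0.93} = 1.476.
Eliminate σ: μ = (z₂·x₁ − z₁·x₂)/(z₂ − z₁) = (1.476·-0.0249 − (-1.08)·0.0949)/2.556 = 0.03.
Then σ = (x₂ − x₁)/(z₂ − z₁) = (0.0949 − -0.0249)/2.556 = 0.05.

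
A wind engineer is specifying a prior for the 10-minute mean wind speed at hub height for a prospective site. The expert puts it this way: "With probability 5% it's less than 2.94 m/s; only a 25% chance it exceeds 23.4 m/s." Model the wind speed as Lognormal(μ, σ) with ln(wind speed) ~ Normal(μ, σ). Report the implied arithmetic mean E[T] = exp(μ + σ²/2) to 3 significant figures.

E[T] ≈ 19.1 m/s

If T ~ Lognormal(μ,σ) then ln T ~ Normal(μ,σ), so the p-quantile of ln T is μ + z_p·σ.
ln(2.94) = 1.078 and ln(23.4) = 3.153; z_{0.05} = -1.645, z_{0.75} = 0.6745.
σ = (3.153 − 1.078)/(0.6745 − (-1.645)) = 0.894.
μ = 1.078 − (-1.645)·0.894 = 2.549.
E[T] = exp(μ + σ²/2) = exp(2.549 + 0.3999) = 19.1 m/s.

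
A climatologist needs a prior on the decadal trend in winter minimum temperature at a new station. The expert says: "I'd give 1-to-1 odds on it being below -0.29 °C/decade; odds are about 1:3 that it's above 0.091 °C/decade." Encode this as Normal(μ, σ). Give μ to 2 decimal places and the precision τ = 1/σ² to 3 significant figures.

The p-quantile of Normal(μ,σ) is μ + z_p·σ, with z_{0.5} = 0 and z_{0.75} = 0.6745.
Eliminate σ: μ = (z₂·x₁ − z₁·x₂)/(z₂ − z₁) = (0.6745·-0.29 − (0)·0.091)/0.6745 = -0.29.
Then σ = (x₂ − x₁)/(z₂ − z₁) = (0.091 − -0.29)/0.6745 = 0.56.
Precision τ = 1/σ² = 1/0.5649² = 3.13.

μ = -0.29, τ = 3.13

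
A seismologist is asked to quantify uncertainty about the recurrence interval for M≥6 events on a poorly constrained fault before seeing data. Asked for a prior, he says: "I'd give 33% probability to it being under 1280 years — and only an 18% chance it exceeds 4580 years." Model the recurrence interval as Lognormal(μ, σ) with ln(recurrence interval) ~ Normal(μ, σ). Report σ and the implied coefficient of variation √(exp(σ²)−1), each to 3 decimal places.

σ ≈ 0.941, CV ≈ 1.193

If T ~ Lognormal(μ,σ) then ln T ~ Normal(μ,σ), so the p-quantile of ln T is μ + z_p·σ.
ln(1280) = 7.155 and ln(4580) = 8.429; z_{0.33} = -0.4399, z_{0.82} = 0.9154.
σ = (8.429 − 7.155)/(0.9154 − (-0.4399)) = 0.941.
μ = 7.155 − (-0.4399)·0.941 = 7.568.
CV = √(exp(σ²)−1) = √(exp(0.8848)−1) = 1.193.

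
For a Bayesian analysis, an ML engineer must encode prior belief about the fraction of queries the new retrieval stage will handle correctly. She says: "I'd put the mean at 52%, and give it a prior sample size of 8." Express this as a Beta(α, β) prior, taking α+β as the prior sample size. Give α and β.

α = 4.16, β = 3.84

Under the effective-sample-size interpretation, Beta(α, β) has prior mean α/(α+β) and prior sample size α+β.
So α+β = 8 and α/(α+β) = 0.52, giving α = 0.52·8 = 4.16 and β = 8 − 4.16 = 3.84.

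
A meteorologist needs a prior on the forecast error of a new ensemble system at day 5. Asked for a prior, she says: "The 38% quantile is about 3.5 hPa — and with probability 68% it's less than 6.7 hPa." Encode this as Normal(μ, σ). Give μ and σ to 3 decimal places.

μ = 4.764, σ = 4.139

The p-quantile of Normal(μ,σ) is μ + z_p·σ, with z_{0.38} = -0.3055 and z_{0.68} = 0.4677.
Eliminate σ: μ = (z₂·x₁ − z₁·x₂)/(z₂ − z₁) = (0.4677·3.5 − (-0.3055)·6.7)/0.7732 = 4.764.
Then σ = (x₂ − x₁)/(z₂ − z₁) = (6.7 − 3.5)/0.7732 = 4.139.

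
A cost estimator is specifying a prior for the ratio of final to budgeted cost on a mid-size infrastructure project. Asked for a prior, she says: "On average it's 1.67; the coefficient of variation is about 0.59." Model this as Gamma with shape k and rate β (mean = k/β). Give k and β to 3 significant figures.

k ≈ 2.87, β ≈ 1.72

For Gamma(k, rate β): mean = k/β, variance = k/β², so CV = 1/√k.
CV = 0.59, hence k = 1/CV² = 2.87.
Then β = k/mean = 2.87/1.67 = 1.72.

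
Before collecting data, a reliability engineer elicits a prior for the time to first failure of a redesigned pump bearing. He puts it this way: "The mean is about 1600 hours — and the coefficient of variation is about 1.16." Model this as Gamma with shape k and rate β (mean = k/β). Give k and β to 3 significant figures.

For Gamma(k, rate β): mean = k/β, variance = k/β², so CV = 1/√k.
CV = 1.16, hence k = 1/CV² = 0.743.
Then β = k/mean = 0.743/1600 = 0.000464.

k ≈ 0.743, β ≈ 0.000464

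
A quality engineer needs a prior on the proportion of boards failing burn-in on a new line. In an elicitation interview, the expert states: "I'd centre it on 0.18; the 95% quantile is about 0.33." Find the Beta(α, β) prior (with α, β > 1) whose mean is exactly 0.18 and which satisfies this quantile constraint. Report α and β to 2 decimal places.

With mean 0.18 fixed, write α = 0.18s, β = 0.82s where s = α+β.
Need P(θ < 0.33) = 0.95 under Beta(0.18s, 0.82s). Normal approximation: (q−m)/√(m(1−m)/s) ≈ z_{0.95} = 1.64, so s ≈ 0.18·0.82·(1.64)²/(0.33−0.18)² = 17.7.
At s = 17.7: P(θ<0.33) ≈ 0.936. Adjusting to match 0.95 gives s ≈ 21.16.
So α = 0.18·21.16 ≈ 3.81, β = 0.82·21.16 ≈ 17.35.

α ≈ 3.81, β ≈ 17.35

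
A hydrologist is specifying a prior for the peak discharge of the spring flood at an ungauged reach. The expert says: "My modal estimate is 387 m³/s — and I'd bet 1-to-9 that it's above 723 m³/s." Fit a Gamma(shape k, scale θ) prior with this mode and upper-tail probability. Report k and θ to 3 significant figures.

Gamma(k,θ) with k>1 has mode (k−1)θ, so θ = 387/(k−1).
Need P(X < 723) = 0.9 with θ tied to k this way. Start at k = 2, θ = 387: P(X<723) ≈ 0.557.
Too low — raise k to concentrate. Iterating converges to k ≈ 5.89.
Then θ = 387/(5.89−1) ≈ 79.2.

k ≈ 5.89, θ ≈ 79.2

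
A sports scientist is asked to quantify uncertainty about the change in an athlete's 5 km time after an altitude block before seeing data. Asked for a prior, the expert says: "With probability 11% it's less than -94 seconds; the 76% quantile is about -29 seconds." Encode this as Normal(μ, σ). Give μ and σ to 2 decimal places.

For Normal(μ,σ), the p-quantile is μ + z_p·σ. Here z_{0.11} = -1.227, z_{0.76} = 0.7063.
So -94 = μ − 1.227σ and -29 = μ + 0.7063σ.
Subtracting: σ = (-29 − -94)/(0.7063 − (-1.227)) = 33.63.
Then μ = -94 − (-1.227)·33.63 = -52.75.

μ = -52.75, σ = 33.63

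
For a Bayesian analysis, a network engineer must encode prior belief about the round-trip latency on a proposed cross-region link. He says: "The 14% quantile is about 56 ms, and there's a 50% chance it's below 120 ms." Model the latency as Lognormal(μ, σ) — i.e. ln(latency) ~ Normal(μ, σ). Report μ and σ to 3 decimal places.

μ ≈ 4.787, σ ≈ 0.705

If T ~ Lognormal(μ,σ) then ln T ~ Normal(μ,σ), so the p-quantile of ln T is μ + z_p·σ.
ln(56) = 4.025 and ln(120) = 4.787; z_{0.14} = -1.08, z_{0.5} = 0.
σ = (4.787 − 4.025)/(0 − (-1.08)) = 0.705.
μ = 4.025 − (-1.08)·0.705 = 4.787.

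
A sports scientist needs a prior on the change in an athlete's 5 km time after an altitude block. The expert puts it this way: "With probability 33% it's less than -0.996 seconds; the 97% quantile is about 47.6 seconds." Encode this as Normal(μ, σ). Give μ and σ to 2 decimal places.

μ = 8.22, σ = 20.94

The p-quantile of Normal(μ,σ) is μ + z_p·σ, with z_{0.33} = -0.4399 and z_{0.97} = 1.881.
Eliminate σ: μ = (z₂·x₁ − z₁·x₂)/(z₂ − z₁) = (1.881·-0.996 − (-0.4399)·47.6)/2.321 = 8.22.
Then σ = (x₂ − x₁)/(z₂ − z₁) = (47.6 − -0.996)/2.321 = 20.94.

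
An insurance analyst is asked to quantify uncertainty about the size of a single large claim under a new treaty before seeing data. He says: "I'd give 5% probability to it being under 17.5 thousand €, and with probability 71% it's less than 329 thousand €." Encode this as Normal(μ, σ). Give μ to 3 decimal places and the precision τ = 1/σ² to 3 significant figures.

μ = 250.583, τ = 4.98e-05

For Normal(μ,σ), the p-quantile is μ + z_p·σ. Here z_{0.05} = -1.645, z_{0.71} = 0.5534.
So 17.5 = μ − 1.645σ and 329 = μ + 0.5534σ.
Subtracting: σ = (329 − 17.5)/(0.5534 − (-1.645)) = 141.704.
Then μ = 17.5 − (-1.645)·141.704 = 250.583.
Precision τ = 1/σ² = 1/141.7² = 4.98e-05.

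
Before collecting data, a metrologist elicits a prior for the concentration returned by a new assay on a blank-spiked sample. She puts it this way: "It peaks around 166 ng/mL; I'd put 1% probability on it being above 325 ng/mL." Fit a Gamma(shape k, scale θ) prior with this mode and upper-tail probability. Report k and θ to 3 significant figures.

Gamma(k,θ) with k>1 has mode (k−1)θ, so θ = 166/(k−1).
Need P(X < 325) = 0.99 with θ tied to k this way. Start at k = 2, θ = 166: P(X<325) ≈ 0.582.
Too low — raise k to concentrate. Iterating converges to k ≈ 11.9.
Then θ = 166/(11.9−1) ≈ 15.2.

k ≈ 11.9, θ ≈ 15.2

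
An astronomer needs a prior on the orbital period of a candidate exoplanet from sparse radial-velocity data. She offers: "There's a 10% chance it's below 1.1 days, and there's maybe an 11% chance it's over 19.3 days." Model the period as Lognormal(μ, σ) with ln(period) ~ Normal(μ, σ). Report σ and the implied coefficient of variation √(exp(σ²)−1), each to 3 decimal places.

σ ≈ 1.142, CV ≈ 1.639

If T ~ Lognormal(μ,σ) then ln T ~ Normal(μ,σ), so the p-quantile of ln T is μ + z_p·σ.
ln(1.1) = 0.09531 and ln(19.3) = 2.96; z_{0.1} = -1.282, z_{0.89} = 1.227.
σ = (2.96 − 0.09531)/(1.227 − (-1.282)) = 1.142.
μ = 0.09531 − (-1.282)·1.142 = 1.559.
CV = √(exp(σ²)−1) = √(exp(1.3047)−1) = 1.639.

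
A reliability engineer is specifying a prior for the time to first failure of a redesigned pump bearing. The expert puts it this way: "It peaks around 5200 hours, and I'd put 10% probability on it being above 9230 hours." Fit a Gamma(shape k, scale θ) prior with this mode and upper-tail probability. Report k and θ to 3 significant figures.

k ≈ 6.78, θ ≈ 900

Gamma(k,θ) with k>1 has mode (k−1)θ, so θ = 5200/(k−1).
Need P(X < 9230) = 0.9 with θ tied to k this way. Start at k = 2, θ = 5200: P(X<9230) ≈ 0.530.
Too low — raise k to concentrate. Iterating converges to k ≈ 6.78.
Then θ = 5200/(6.78−1) ≈ 900.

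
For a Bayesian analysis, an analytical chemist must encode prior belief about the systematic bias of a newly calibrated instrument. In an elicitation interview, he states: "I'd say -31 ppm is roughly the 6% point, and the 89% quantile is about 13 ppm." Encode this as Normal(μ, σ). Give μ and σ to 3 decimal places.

μ = -6.404, σ = 15.820

The p-quantile of Normal(μ,σ) is μ + z_p·σ, with z_{0.06} = -1.555 and z_{0.89} = 1.227.
Eliminate σ: μ = (z₂·x₁ − z₁·x₂)/(z₂ − z₁) = (1.227·-31 − (-1.555)·13)/2.781 = -6.404.
Then σ = (x₂ − x₁)/(z₂ − z₁) = (13 − -31)/2.781 = 15.820.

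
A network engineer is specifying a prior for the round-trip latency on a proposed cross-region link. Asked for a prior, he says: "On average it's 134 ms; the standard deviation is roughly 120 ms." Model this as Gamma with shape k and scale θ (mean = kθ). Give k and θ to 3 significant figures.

k ≈ 1.25, θ ≈ 107

For Gamma(k, scale θ): mean = kθ, variance = kθ², so CV = 1/√k.
CV = SD/mean = 120/134 = 0.8955, hence k = 1/CV² = 1.25.
Then θ = mean/k = 134/1.25 = 107.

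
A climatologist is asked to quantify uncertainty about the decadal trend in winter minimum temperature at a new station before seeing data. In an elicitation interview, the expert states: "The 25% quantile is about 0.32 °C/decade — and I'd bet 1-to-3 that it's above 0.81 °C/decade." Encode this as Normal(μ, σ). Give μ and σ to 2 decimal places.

μ = 0.57, σ = 0.36

The p-quantile of Normal(μ,σ) is μ + z_p·σ, with z_{0.25} = -0.6745 and z_{0.75} = 0.6745.
Eliminate σ: μ = (z₂·x₁ − z₁·x₂)/(z₂ − z₁) = (0.6745·0.32 − (-0.6745)·0.81)/1.349 = 0.57.
Then σ = (x₂ − x₁)/(z₂ − z₁) = (0.81 − 0.32)/1.349 = 0.36.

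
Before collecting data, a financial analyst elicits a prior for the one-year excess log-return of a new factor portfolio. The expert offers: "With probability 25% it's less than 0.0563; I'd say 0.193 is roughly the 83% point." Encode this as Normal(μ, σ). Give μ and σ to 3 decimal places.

The p-quantile of Normal(μ,σ) is μ + z_p·σ, with z_{0.25} = -0.6745 and z_{0.83} = 0.9542.
Eliminate σ: μ = (z₂·x₁ − z₁·x₂)/(z₂ − z₁) = (0.9542·0.0563 − (-0.6745)·0.193)/1.629 = 0.113.
Then σ = (x₂ − x₁)/(z₂ − z₁) = (0.193 − 0.0563)/1.629 = 0.084.

μ = 0.113, σ = 0.084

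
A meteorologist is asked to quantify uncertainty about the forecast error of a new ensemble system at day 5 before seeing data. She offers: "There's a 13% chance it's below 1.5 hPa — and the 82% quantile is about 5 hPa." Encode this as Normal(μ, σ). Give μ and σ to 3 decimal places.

For Normal(μ,σ), the p-quantile is μ + z_p·σ. Here z_{0.13} = -1.126, z_{0.82} = 0.9154.
So 1.5 = μ − 1.126σ and 5 = μ + 0.9154σ.
Subtracting: σ = (5 − 1.5)/(0.9154 − (-1.126)) = 1.714.
Then μ = 1.5 − (-1.126)·1.714 = 3.431.

μ = 3.431, σ = 1.714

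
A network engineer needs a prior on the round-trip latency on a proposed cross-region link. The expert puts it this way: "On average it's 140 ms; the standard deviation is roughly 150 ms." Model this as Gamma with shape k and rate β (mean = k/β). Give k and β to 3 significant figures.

k ≈ 0.871, β ≈ 0.00622

For Gamma(k, rate β): mean = k/β, variance = k/β², so CV = 1/√k.
CV = SD/mean = 150/140 = 1.071, hence k = 1/CV² = 0.871.
Then β = k/mean = 0.871/140 = 0.00622.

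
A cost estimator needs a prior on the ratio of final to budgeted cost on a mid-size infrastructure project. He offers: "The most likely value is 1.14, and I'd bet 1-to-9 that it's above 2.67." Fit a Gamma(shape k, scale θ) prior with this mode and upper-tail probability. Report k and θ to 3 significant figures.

Gamma(k,θ) with k>1 has mode (k−1)θ, so θ = 1.14/(k−1).
Need P(X < 2.67) = 0.9 with θ tied to k this way. Start at k = 2, θ = 1.14: P(X<2.67) ≈ 0.679.
Too low — raise k to concentrate. Iterating converges to k ≈ 3.65.
Then θ = 1.14/(3.65−1) ≈ 0.429.

k ≈ 3.65, θ ≈ 0.429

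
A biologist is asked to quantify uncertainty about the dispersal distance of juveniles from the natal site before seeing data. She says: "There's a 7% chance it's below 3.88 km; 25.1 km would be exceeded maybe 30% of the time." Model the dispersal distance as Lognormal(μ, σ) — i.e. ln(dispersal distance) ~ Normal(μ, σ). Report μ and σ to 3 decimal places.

If T ~ Lognormal(μ,σ) then ln T ~ Normal(μ,σ), so the p-quantile of ln T is μ + z_p·σ.
ln(3.88) = 1.356 and ln(25.1) = 3.223; z_{0.07} = -1.476, z_{0.7} = 0.5244.
σ = (3.223 − 1.356)/(0.5244 − (-1.476)) = 0.933.
μ = 1.356 − (-1.476)·0.933 = 2.733.

μ ≈ 2.733, σ ≈ 0.933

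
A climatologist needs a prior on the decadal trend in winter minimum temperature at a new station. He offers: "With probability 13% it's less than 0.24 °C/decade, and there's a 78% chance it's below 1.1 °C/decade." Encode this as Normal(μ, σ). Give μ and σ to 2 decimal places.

For Normal(μ,σ), the p-quantile is μ + z_p·σ. Here z_{0.13} = -1.126, z_{0.78} = 0.7722.
So 0.24 = μ − 1.126σ and 1.1 = μ + 0.7722σ.
Subtracting: σ = (1.1 − 0.24)/(0.7722 − (-1.126)) = 0.45.
Then μ = 0.24 − (-1.126)·0.45 = 0.75.

μ = 0.75, σ = 0.45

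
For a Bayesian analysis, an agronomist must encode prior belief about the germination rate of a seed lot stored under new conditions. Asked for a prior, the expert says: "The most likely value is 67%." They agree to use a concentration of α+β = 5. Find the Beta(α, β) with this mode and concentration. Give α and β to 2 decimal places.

For α,β > 1 the Beta mode is (α−1)/(α+β−2). With α+β = 5, the mode is (α−1)/3.
Set (α−1)/3 = 0.67 → α = 1 + 0.67·3 = 3.01.
β = 5 − α = 1.99.

α = 3.01, β = 1.99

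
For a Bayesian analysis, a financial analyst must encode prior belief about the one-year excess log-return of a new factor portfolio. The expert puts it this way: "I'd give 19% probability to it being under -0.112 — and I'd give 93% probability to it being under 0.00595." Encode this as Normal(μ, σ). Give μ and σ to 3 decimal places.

The p-quantile of Normal(μ,σ) is μ + z_p·σ, with z_{0.19} = -0.8779 and z_{0.93} = 1.476.
Eliminate σ: μ = (z₂·x₁ − z₁·x₂)/(z₂ − z₁) = (1.476·-0.112 − (-0.8779)·0.00595)/2.354 = -0.068.
Then σ = (x₂ − x₁)/(z₂ − z₁) = (0.00595 − -0.112)/2.354 = 0.050.

μ = -0.068, σ = 0.050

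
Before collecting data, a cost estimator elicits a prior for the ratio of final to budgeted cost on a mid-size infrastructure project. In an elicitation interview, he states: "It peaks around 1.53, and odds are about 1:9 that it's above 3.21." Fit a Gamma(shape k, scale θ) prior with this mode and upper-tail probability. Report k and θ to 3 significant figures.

k ≈ 4.5, θ ≈ 0.437

Gamma(k,θ) with k>1 has mode (k−1)θ, so θ = 1.53/(k−1).
Need P(X < 3.21) = 0.9 with θ tied to k this way. Start at k = 2, θ = 1.53: P(X<3.21) ≈ 0.620.
Too low — raise k to concentrate. Iterating converges to k ≈ 4.5.
Then θ = 1.53/(4.5−1) ≈ 0.437.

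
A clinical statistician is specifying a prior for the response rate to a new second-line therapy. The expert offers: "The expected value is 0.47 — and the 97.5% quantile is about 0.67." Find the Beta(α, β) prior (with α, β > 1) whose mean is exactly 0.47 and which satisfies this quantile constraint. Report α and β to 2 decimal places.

α ≈ 10.83, β ≈ 12.21

With mean 0.47 fixed, write α = 0.47s, β = 0.53s where s = α+β.
Need P(θ < 0.67) = 0.975 under Beta(0.47s, 0.53s). Normal approximation: (q−m)/√(m(1−m)/s) ≈ z_{0.975} = 1.96, so s ≈ 0.47·0.53·(1.96)²/(0.67−0.47)² = 23.9.
At s = 23.9: P(θ<0.67) ≈ 0.977. Adjusting to match 0.975 gives s ≈ 23.03.
So α = 0.47·23.03 ≈ 10.83, β = 0.53·23.03 ≈ 12.21.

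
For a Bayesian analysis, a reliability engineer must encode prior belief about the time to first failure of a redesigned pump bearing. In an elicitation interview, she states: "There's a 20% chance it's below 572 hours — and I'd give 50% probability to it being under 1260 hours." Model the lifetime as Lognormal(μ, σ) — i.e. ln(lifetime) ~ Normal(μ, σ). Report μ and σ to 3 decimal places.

If T ~ Lognormal(μ,σ) then ln T ~ Normal(μ,σ), so the p-quantile of ln T is μ + z_p·σ.
ln(572) = 6.349 and ln(1260) = 7.139; z_{0.2} = -0.8416, z_{0.5} = 0.
σ = (7.139 − 6.349)/(0 − (-0.8416)) = 0.938.
μ = 6.349 − (-0.8416)·0.938 = 7.139.

μ ≈ 7.139, σ ≈ 0.938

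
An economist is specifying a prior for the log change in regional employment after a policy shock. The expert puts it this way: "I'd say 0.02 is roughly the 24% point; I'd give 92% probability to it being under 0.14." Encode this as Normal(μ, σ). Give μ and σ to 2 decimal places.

For Normal(μ,σ), the p-quantile is μ + z_p·σ. Here z_{0.24} = -0.7063, z_{0.92} = 1.405.
So 0.02 = μ − 0.7063σ and 0.14 = μ + 1.405σ.
Subtracting: σ = (0.14 − 0.02)/(1.405 − (-0.7063)) = 0.06.
Then μ = 0.02 − (-0.7063)·0.06 = 0.06.

μ = 0.06, σ = 0.06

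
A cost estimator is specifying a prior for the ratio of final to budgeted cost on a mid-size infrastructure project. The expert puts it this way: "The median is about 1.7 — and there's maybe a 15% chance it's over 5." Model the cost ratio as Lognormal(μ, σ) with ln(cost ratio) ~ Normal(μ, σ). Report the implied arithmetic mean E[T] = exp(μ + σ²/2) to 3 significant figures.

If T ~ Lognormal(μ,σ) then ln T ~ Normal(μ,σ), so the p-quantile of ln T is μ + z_p·σ.
ln(1.7) = 0.5306 and ln(5) = 1.609; z_{0.5} = 0, z_{0.85} = 1.036.
σ = (1.609 − 0.5306)/(1.036 − (0)) = 1.041.
μ = 0.5306 − (0)·1.041 = 0.531.
E[T] = exp(μ + σ²/2) = exp(0.531 + 0.5417) = 2.92.

E[T] ≈ 2.92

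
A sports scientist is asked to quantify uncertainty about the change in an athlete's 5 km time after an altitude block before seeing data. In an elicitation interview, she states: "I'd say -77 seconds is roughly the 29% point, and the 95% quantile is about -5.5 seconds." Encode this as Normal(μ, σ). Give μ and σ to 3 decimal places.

μ = -59.001, σ = 32.526

The p-quantile of Normal(μ,σ) is μ + z_p·σ, with z_{0.29} = -0.5534 and z_{0.95} = 1.645.
Eliminate σ: μ = (z₂·x₁ − z₁·x₂)/(z₂ − z₁) = (1.645·-77 − (-0.5534)·-5.5)/2.198 = -59.001.
Then σ = (x₂ − x₁)/(z₂ − z₁) = (-5.5 − -77)/2.198 = 32.526.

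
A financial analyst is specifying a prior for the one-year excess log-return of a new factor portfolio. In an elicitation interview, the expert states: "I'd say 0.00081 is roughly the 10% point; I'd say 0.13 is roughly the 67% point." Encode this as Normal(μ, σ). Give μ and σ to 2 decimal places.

μ = 0.10, σ = 0.08

For Normal(μ,σ), the p-quantile is μ + z_p·σ. Here z_{0.1} = -1.282, z_{0.67} = 0.4399.
So 0.00081 = μ − 1.282σ and 0.13 = μ + 0.4399σ.
Subtracting: σ = (0.13 − 0.00081)/(0.4399 − (-1.282)) = 0.08.
Then μ = 0.00081 − (-1.282)·0.08 = 0.10.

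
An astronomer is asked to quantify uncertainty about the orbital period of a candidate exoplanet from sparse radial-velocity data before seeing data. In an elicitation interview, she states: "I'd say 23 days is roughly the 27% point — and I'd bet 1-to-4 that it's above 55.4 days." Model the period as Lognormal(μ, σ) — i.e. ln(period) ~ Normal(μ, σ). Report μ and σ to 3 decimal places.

μ ≈ 3.506, σ ≈ 0.604

If T ~ Lognormal(μ,σ) then ln T ~ Normal(μ,σ), so the p-quantile of ln T is μ + z_p·σ.
ln(23) = 3.135 and ln(55.4) = 4.015; z_{0.27} = -0.6128, z_{0.8} = 0.8416.
σ = (4.015 − 3.135)/(0.8416 − (-0.6128)) = 0.604.
μ = 3.135 − (-0.6128)·0.604 = 3.506.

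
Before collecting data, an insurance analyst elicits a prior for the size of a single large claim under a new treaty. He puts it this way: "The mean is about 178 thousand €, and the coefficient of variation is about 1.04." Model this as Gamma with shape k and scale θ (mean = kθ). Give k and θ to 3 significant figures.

k ≈ 0.925, θ ≈ 193

For Gamma(k, scale θ): mean = kθ, variance = kθ², so CV = 1/√k.
CV = 1.04, hence k = 1/CV² = 0.925.
Then θ = mean/k = 178/0.925 = 193.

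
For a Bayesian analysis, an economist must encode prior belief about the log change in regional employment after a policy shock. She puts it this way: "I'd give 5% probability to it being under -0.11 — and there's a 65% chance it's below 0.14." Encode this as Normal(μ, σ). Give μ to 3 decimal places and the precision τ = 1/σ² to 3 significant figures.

The p-quantile of Normal(μ,σ) is μ + z_p·σ, with z_{0.05} = -1.645 and z_{0.65} = 0.3853.
Eliminate σ: μ = (z₂·x₁ − z₁·x₂)/(z₂ − z₁) = (0.3853·-0.11 − (-1.645)·0.14)/2.03 = 0.093.
Then σ = (x₂ − x₁)/(z₂ − z₁) = (0.14 − -0.11)/2.03 = 0.123.
Precision τ = 1/σ² = 1/0.1231² = 65.9.

μ = 0.093, τ = 65.9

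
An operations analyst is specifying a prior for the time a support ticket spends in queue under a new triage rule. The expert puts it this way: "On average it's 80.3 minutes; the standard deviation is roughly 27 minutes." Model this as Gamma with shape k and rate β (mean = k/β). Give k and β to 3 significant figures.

k ≈ 8.85, β ≈ 0.11

For Gamma(k, rate β): mean = k/β, variance = k/β², so CV = 1/√k.
CV = SD/mean = 27/80.3 = 0.3362, hence k = 1/CV² = 8.85.
Then β = k/mean = 8.85/80.3 = 0.11.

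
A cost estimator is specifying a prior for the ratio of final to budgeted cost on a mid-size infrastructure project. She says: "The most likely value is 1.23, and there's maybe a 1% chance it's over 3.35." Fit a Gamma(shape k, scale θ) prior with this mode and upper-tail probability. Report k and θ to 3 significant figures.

k ≈ 5.59, θ ≈ 0.268

Gamma(k,θ) with k>1 has mode (k−1)θ, so θ = 1.23/(k−1).
Need P(X < 3.35) = 0.99 with θ tied to k this way. Start at k = 2, θ = 1.23: P(X<3.35) ≈ 0.756.
Too low — raise k to concentrate. Iterating converges to k ≈ 5.59.
Then θ = 1.23/(5.59−1) ≈ 0.268.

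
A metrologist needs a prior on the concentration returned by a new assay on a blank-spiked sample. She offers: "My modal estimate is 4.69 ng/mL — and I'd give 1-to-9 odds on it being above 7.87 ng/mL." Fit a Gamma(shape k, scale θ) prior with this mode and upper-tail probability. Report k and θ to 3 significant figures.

k ≈ 8.06, θ ≈ 0.665

Gamma(k,θ) with k>1 has mode (k−1)θ, so θ = 4.69/(k−1).
Need P(X < 7.87) = 0.9 with θ tied to k this way. Start at k = 2, θ = 4.69: P(X<7.87) ≈ 0.500.
Too low — raise k to concentrate. Iterating converges to k ≈ 8.06.
Then θ = 4.69/(8.06−1) ≈ 0.665.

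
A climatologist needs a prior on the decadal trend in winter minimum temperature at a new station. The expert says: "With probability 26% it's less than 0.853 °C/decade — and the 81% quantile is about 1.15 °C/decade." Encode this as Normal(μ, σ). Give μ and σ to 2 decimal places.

The p-quantile of Normal(μ,σ) is μ + z_p·σ, with z_{0.26} = -0.6433 and z_{0.81} = 0.8779.
Eliminate σ: μ = (z₂·x₁ − z₁·x₂)/(z₂ − z₁) = (0.8779·0.853 − (-0.6433)·1.15)/1.521 = 0.98.
Then σ = (x₂ − x₁)/(z₂ − z₁) = (1.15 − 0.853)/1.521 = 0.20.

μ = 0.98, σ = 0.20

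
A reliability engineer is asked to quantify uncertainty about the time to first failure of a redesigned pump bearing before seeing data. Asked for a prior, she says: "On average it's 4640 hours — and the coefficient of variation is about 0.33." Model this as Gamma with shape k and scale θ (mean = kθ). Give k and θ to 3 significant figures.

k ≈ 9.18, θ ≈ 505

For Gamma(k, scale θ): mean = kθ, variance = kθ², so CV = 1/√k.
CV = 0.33, hence k = 1/CV² = 9.18.
Then θ = mean/k = 4640/9.18 = 505.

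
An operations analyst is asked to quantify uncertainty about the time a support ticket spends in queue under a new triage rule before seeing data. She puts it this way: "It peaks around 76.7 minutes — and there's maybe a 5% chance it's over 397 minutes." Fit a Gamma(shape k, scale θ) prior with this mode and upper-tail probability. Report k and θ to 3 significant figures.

k ≈ 1.88, θ ≈ 87.4

Gamma(k,θ) with k>1 has mode (k−1)θ, so θ = 76.7/(k−1).
Need P(X < 397) = 0.95 with θ tied to k this way. Start at k = 2, θ = 76.7: P(X<397) ≈ 0.965.
Too high — lower k to spread out. Iterating converges to k ≈ 1.88.
Then θ = 76.7/(1.88−1) ≈ 87.4.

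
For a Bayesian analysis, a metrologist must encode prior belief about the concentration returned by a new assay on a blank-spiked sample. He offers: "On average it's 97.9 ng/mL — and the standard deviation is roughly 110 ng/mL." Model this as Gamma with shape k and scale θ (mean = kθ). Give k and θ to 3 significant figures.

k ≈ 0.792, θ ≈ 124

For Gamma(k, scale θ): mean = kθ, variance = kθ², so CV = 1/√k.
CV = SD/mean = 110/97.9 = 1.124, hence k = 1/CV² = 0.792.
Then θ = mean/k = 97.9/0.792 = 124.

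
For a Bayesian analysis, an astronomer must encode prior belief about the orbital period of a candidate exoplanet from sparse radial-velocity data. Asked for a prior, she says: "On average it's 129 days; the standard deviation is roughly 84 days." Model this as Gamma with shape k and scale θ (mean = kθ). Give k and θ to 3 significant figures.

k ≈ 2.36, θ ≈ 54.7

For Gamma(k, scale θ): mean = kθ, variance = kθ², so CV = 1/√k.
CV = SD/mean = 84/129 = 0.6512, hence k = 1/CV² = 2.36.
Then θ = mean/k = 129/2.36 = 54.7.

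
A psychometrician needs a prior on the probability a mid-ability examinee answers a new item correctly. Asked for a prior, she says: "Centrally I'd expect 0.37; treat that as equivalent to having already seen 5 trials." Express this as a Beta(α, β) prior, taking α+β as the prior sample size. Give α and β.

α = 1.85, β = 3.15

Under the effective-sample-size interpretation, Beta(α, β) has prior mean α/(α+β) and prior sample size α+β.
So α+β = 5 and α/(α+β) = 0.37, giving α = 0.37·5 = 1.85 and β = 5 − 1.85 = 3.15.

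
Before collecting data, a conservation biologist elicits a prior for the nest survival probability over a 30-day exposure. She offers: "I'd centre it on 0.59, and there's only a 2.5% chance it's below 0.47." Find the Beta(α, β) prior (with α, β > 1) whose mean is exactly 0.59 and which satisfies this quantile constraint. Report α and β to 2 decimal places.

With mean 0.59 fixed, write α = 0.59s, β = 0.41s where s = α+β.
Need P(θ < 0.47) = 0.025 under Beta(0.59s, 0.41s). Normal approximation: (q−m)/√(m(1−m)/s) ≈ z_{0.025} = -1.96, so s ≈ 0.59·0.41·(-1.96)²/(0.47−0.59)² = 64.5.
At s = 64.5: P(θ<0.47) ≈ 0.026. Adjusting to match 0.025 gives s ≈ 65.94.
So α = 0.59·65.94 ≈ 38.90, β = 0.41·65.94 ≈ 27.03.

α ≈ 38.90, β ≈ 27.03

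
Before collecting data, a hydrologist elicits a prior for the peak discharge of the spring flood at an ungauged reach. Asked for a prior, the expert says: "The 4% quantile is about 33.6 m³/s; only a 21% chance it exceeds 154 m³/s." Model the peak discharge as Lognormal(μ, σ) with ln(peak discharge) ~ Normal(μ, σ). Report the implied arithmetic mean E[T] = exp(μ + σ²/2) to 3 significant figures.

E[T] ≈ 114 m³/s

If T ~ Lognormal(μ,σ) then ln T ~ Normal(μ,σ), so the p-quantile of ln T is μ + z_p·σ.
ln(33.6) = 3.515 and ln(154) = 5.037; z_{0.04} = -1.751, z_{0.79} = 0.8064.
σ = (5.037 − 3.515)/(0.8064 − (-1.751)) = 0.595.
μ = 3.515 − (-1.751)·0.595 = 4.557.
E[T] = exp(μ + σ²/2) = exp(4.557 + 0.1772) = 114 m³/s.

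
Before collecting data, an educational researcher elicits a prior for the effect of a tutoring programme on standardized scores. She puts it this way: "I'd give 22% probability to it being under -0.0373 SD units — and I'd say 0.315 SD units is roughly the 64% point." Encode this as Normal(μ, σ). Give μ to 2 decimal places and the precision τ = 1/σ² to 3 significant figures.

For Normal(μ,σ), the p-quantile is μ + z_p·σ. Here z_{0.22} = -0.7722, z_{0.64} = 0.3585.
So -0.0373 = μ − 0.7722σ and 0.315 = μ + 0.3585σ.
Subtracting: σ = (0.315 − -0.0373)/(0.3585 − (-0.7722)) = 0.31.
Then μ = -0.0373 − (-0.7722)·0.31 = 0.20.
Precision τ = 1/σ² = 1/0.3116² = 10.3.

μ = 0.20, τ = 10.3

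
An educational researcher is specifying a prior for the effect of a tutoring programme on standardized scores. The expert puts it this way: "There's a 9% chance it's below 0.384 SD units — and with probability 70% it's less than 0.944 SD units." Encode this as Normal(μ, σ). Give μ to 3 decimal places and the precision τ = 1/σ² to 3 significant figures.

μ = 0.787, τ = 11.1

The p-quantile of Normal(μ,σ) is μ + z_p·σ, with z_{0.09} = -1.341 and z_{0.7} = 0.5244.
Eliminate σ: μ = (z₂·x₁ − z₁·x₂)/(z₂ − z₁) = (0.5244·0.384 − (-1.341)·0.944)/1.865 = 0.787.
Then σ = (x₂ − x₁)/(z₂ − z₁) = (0.944 − 0.384)/1.865 = 0.300.
Precision τ = 1/σ² = 1/0.3002² = 11.1.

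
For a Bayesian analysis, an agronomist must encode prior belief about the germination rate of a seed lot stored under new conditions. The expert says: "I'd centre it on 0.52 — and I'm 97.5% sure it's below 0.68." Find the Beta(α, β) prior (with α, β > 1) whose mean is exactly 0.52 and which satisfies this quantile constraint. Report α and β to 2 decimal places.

With mean 0.52 fixed, write α = 0.52s, β = 0.48s where s = α+β.
Need P(θ < 0.68) = 0.975 under Beta(0.52s, 0.48s). Normal approximation: (q−m)/√(m(1−m)/s) ≈ z_{0.975} = 1.96, so s ≈ 0.52·0.48·(1.96)²/(0.68−0.52)² = 37.5.
At s = 37.5: P(θ<0.68) ≈ 0.978. Adjusting to match 0.975 gives s ≈ 35.49.
So α = 0.52·35.49 ≈ 18.46, β = 0.48·35.49 ≈ 17.04.

α ≈ 18.46, β ≈ 17.04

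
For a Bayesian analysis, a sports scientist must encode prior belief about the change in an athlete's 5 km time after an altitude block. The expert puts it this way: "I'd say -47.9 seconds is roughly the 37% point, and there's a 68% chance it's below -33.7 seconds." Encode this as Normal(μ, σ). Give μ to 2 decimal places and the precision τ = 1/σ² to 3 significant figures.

μ = -42.01, τ = 0.00317

The p-quantile of Normal(μ,σ) is μ + z_p·σ, with z_{0.37} = -0.3319 and z_{0.68} = 0.4677.
Eliminate σ: μ = (z₂·x₁ − z₁·x₂)/(z₂ − z₁) = (0.4677·-47.9 − (-0.3319)·-33.7)/0.7996 = -42.01.
Then σ = (x₂ − x₁)/(z₂ − z₁) = (-33.7 − -47.9)/0.7996 = 17.76.
Precision τ = 1/σ² = 1/17.76² = 0.00317.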